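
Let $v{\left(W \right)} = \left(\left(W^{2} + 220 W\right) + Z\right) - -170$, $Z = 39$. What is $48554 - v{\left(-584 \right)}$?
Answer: $-164231$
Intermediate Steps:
$v{\left(W \right)} = 209 + W^{2} + 220 W$ ($v{\left(W \right)} = \left(\left(W^{2} + 220 W\right) + 39\right) - -170 = \left(39 + W^{2} + 220 W\right) + 170 = 209 + W^{2} + 220 W$)
$48554 - v{\left(-584 \right)} = 48554 - \left(209 + \left(-584\right)^{2} + 220 \left(-584\right)\right) = 48554 - \left(209 + 341056 - 128480\right) = 48554 - 212785 = -164231$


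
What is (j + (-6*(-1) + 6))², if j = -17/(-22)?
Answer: 78961/484 ≈ 163.14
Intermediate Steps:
j = 17/22 (j = -17*(-1/22) = 17/22 ≈ 0.77273)
(j + (-6*(-1) + 6))² = (17/22 + (-6*(-1) + 6))² = (17/22 + (6 + 6))² = (17/22 + 12)² = (281/22)² = 78961/484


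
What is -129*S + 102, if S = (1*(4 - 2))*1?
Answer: -156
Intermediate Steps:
S = 2 (S = (1*2)*1 = 2*1 = 2)
-129*S + 102 = -129*2 + 102 = -258 + 102 = -156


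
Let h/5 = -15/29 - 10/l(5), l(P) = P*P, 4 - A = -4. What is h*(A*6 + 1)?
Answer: -6517/29 ≈ -224.72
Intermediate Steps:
A = 8 (A = 4 - 1*(-4) = 4 + 4 = 8)
l(P) = P²
h = -133/29 (h = 5*(-15/29 - 10/(5²)) = 5*(-15*1/29 - 10/25) = 5*(-15/29 - 10*1/25) = 5*(-15/29 - ⅖) = 5*(-133/145) = -133/29 ≈ -4.5862)
h*(A*6 + 1) = -133*(8*6 + 1)/29 = -133*(48 + 1)/29 = -133/29*49 = -6517/29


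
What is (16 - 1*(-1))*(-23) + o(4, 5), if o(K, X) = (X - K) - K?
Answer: -394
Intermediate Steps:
o(K, X) = X - 2*K
(16 - 1*(-1))*(-23) + o(4, 5) = (16 - 1*(-1))*(-23) + (5 - 2*4) = (16 + 1)*(-23) + (5 - 8) = 17*(-23) - 3 = -391 - 3 = -394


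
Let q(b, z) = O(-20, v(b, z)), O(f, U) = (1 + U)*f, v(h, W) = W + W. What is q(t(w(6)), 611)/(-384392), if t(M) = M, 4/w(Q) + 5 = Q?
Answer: 6115/96098 ≈ 0.063633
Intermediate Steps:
w(Q) = 4/(-5 + Q)
v(h, W) = 2*W
O(f, U) = f*(1 + U)
q(b, z) = -20 - 40*z (q(b, z) = -20*(1 + 2*z) = -20 - 40*z)
q(t(w(6)), 611)/(-384392) = (-20 - 40*611)/(-384392) = (-20 - 24440)*(-1/384392) = -24460*(-1/384392) = 6115/96098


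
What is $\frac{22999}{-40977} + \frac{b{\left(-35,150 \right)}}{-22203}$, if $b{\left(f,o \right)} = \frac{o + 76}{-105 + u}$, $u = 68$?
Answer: $- \frac{2098296743}{3740339583} \approx -0.56099$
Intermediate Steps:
$b{\left(f,o \right)} = - \frac{76}{37} - \frac{o}{37}$ ($b{\left(f,o \right)} = \frac{o + 76}{-105 + 68} = \frac{76 + o}{-37} = \left(76 + o\right) \left(- \frac{1}{37}\right) = - \frac{76}{37} - \frac{o}{37}$)
$\frac{22999}{-40977} + \frac{b{\left(-35,150 \right)}}{-22203} = \frac{22999}{-40977} + \frac{- \frac{76}{37} - \frac{150}{37}}{-22203} = 22999 \left(- \frac{1}{40977}\right) + \left(- \frac{76}{37} - \frac{150}{37}\right) \left(- \frac{1}{22203}\right) = - \frac{22999}{40977} - - \frac{226}{821511} = - \frac{22999}{40977} + \frac{226}{821511} = - \frac{2098296743}{3740339583}$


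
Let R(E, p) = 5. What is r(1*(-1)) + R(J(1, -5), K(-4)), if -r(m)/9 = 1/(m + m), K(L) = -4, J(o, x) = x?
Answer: 19/2 ≈ 9.5000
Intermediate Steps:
r(m) = -9/(2*m) (r(m) = -9/(m + m) = -9*1/(2*m) = -9/(2*m))
r(1*(-1)) + R(J(1, -5), K(-4)) = -9/(2*(1*(-1))) + 5 = -9/2/(-1) + 5 = -9/2*(-1) + 5 = 9/2 + 5 = 19/2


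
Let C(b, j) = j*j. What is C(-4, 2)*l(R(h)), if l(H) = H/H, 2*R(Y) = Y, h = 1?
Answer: 4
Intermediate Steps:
C(b, j) = j**2
R(Y) = Y/2
l(H) = 1
C(-4, 2)*l(R(h)) = 2**2*1 = 4*1 = 4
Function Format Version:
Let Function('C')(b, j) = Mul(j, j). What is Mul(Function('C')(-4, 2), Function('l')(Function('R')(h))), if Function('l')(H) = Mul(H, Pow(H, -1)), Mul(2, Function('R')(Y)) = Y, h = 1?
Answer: 4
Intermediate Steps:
Function('C')(b, j) = Pow(j, 2)
Function('R')(Y) = Mul(Rational(1, 2), Y)
Function('l')(H) = 1
Mul(Function('C')(-4, 2), Function('l')(Function('R')(h))) = Mul(Pow(2, 2), 1) = Mul(4, 1) = 4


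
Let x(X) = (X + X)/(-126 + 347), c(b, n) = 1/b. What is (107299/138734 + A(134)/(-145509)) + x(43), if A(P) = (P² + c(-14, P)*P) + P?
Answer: 2494262898139/2402258427114 ≈ 1.0383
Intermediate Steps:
c(b, n) = 1/b
x(X) = 2*X/221 (x(X) = (2*X)/221 = (2*X)*(1/221) = 2*X/221)
A(P) = P² + 13*P/14 (A(P) = (P² + P/(-14)) + P = (P² - P/14) + P = P² + 13*P/14)
(107299/138734 + A(134)/(-145509)) + x(43) = (107299/138734 + ((1/14)*134*(13 + 14*134))/(-145509)) + (2/221)*43 = (107299*(1/138734) + ((1/14)*134*(13 + 1876))*(-1/145509)) + 86/221 = (107299/138734 + ((1/14)*134*1889)*(-1/145509)) + 86/221 = (107299/138734 + (126563/7)*(-1/145509)) + 86/221 = (107299/138734 - 126563/1018563) + 86/221 = 91732200095/141309319242 + 86/221 = 2494262898139/2402258427114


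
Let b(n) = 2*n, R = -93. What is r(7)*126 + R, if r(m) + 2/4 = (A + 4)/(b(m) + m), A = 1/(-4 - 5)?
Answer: -398/3 ≈ -132.67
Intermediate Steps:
A = -⅑ (A = 1/(-9) = -⅑ ≈ -0.11111)
r(m) = -½ + 35/(27*m) (r(m) = -½ + (-⅑ + 4)/(2*m + m) = -½ + 35/(9*((3*m))) = -½ + 35*(1/(3*m))/9 = -½ + 35/(27*m))
r(7)*126 + R = ((1/54)*(70 - 27*7)/7)*126 - 93 = ((1/54)*(⅐)*(70 - 189))*126 - 93 = ((1/54)*(⅐)*(-119))*126 - 93 = -17/54*126 - 93 = -119/3 - 93 = -398/3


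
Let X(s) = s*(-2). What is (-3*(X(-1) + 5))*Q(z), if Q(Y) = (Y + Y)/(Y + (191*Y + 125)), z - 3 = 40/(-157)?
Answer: -18102/102377 ≈ -0.17682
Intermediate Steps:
X(s) = -2*s
z = 431/157 (z = 3 + 40/(-157) = 3 + 40*(-1/157) = 3 - 40/157 = 431/157 ≈ 2.7452)
Q(Y) = 2*Y/(125 + 192*Y) (Q(Y) = (2*Y)/(Y + (125 + 191*Y)) = (2*Y)/(125 + 192*Y) = 2*Y/(125 + 192*Y))
(-3*(X(-1) + 5))*Q(z) = (-3*(-2*(-1) + 5))*(2*(431/157)/(125 + 192*(431/157))) = (-3*(2 + 5))*(2*(431/157)/(125 + 82752/157)) = (-3*7)*(2*(431/157)/(102377/157)) = -42*431*157/(157*102377) = -21*862/102377 = -18102/102377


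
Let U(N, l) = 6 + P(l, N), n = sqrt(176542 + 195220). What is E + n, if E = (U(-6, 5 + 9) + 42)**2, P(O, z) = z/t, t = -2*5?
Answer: 59049/25 + sqrt(371762) ≈ 2971.7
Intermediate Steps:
t = -10
n = sqrt(371762) ≈ 609.72
P(O, z) = -z/10 (P(O, z) = z/(-10) = z*(-1/10) = -z/10)
U(N, l) = 6 - N/10
E = 59049/25 (E = ((6 - 1/10*(-6)) + 42)**2 = ((6 + 3/5) + 42)**2 = (33/5 + 42)**2 = (243/5)**2 = 59049/25 ≈ 2362.0)
E + n = 59049/25 + sqrt(371762)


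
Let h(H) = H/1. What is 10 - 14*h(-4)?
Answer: 66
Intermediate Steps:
h(H) = H (h(H) = H*1 = H)
10 - 14*h(-4) = 10 - 14*(-4) = 10 + 56 = 66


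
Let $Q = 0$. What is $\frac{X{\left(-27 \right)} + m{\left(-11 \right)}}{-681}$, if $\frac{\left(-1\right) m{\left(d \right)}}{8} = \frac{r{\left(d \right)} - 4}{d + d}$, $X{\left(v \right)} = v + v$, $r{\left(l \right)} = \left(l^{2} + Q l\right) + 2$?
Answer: $\frac{118}{7491} \approx 0.015752$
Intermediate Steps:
$r{\left(l \right)} = 2 + l^{2}$ ($r{\left(l \right)} = \left(l^{2} + 0 l\right) + 2 = \left(l^{2} + 0\right) + 2 = l^{2} + 2 = 2 + l^{2}$)
$X{\left(v \right)} = 2 v$
$m{\left(d \right)} = - \frac{4 \left(-2 + d^{2}\right)}{d}$ ($m{\left(d \right)} = - 8 \frac{\left(2 + d^{2}\right) - 4}{d + d} = - 8 \frac{-2 + d^{2}}{2 d} = - \frac{4 \left(-2 + d^{2}\right)}{d}$)
$\frac{X{\left(-27 \right)} + m{\left(-11 \right)}}{-681} = \frac{2 \left(-27\right) + \left(\left(-4\right) \left(-11\right) + \frac{8}{-11}\right)}{-681} = \left(-54 + \left(44 + 8 \left(- \frac{1}{11}\right)\right)\right) \left(- \frac{1}{681}\right) = \left(-54 + \left(44 - \frac{8}{11}\right)\right) \left(- \frac{1}{681}\right) = \left(-54 + \frac{476}{11}\right) \left(- \frac{1}{681}\right) = \left(- \frac{118}{11}\right) \left(- \frac{1}{681}\right) = \frac{118}{7491}$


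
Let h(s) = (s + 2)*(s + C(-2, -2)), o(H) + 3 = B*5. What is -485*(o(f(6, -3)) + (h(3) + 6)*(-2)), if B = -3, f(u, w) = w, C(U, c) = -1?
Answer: 24250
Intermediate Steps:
o(H) = -18 (o(H) = -3 - 3*5 = -3 - 15 = -18)
h(s) = (-1 + s)*(2 + s) (h(s) = (s + 2)*(s - 1) = (2 + s)*(-1 + s) = (-1 + s)*(2 + s))
-485*(o(f(6, -3)) + (h(3) + 6)*(-2)) = -485*(-18 + ((-2 + 3 + 3**2) + 6)*(-2)) = -485*(-18 + ((-2 + 3 + 9) + 6)*(-2)) = -485*(-18 + (10 + 6)*(-2)) = -485*(-18 + 16*(-2)) = -485*(-18 - 32) = -485*(-50) = 24250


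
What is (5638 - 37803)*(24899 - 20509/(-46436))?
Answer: -37190153164045/46436 ≈ -8.0089e+8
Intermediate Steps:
(5638 - 37803)*(24899 - 20509/(-46436)) = -32165*(24899 - 20509*(-1/46436)) = -32165*(24899 + 20509/46436) = -32165*1156230473/46436 = -37190153164045/46436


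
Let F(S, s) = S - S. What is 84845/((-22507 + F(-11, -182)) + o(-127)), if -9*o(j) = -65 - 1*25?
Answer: -84845/22497 ≈ -3.7714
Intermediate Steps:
o(j) = 10 (o(j) = -(-65 - 1*25)/9 = -(-65 - 25)/9 = -⅑*(-90) = 10)
F(S, s) = 0
84845/((-22507 + F(-11, -182)) + o(-127)) = 84845/((-22507 + 0) + 10) = 84845/(-22507 + 10) = 84845/(-22497) = 84845*(-1/22497) = -84845/22497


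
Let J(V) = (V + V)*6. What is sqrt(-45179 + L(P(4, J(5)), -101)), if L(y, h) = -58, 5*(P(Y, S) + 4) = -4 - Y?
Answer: I*sqrt(45237) ≈ 212.69*I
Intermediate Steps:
J(V) = 12*V (J(V) = (2*V)*6 = 12*V)
P(Y, S) = -24/5 - Y/5 (P(Y, S) = -4 + (-4 - Y)/5 = -4 + (-4/5 - Y/5) = -24/5 - Y/5)
sqrt(-45179 + L(P(4, J(5)), -101)) = sqrt(-45179 - 58) = sqrt(-45237) = I*sqrt(45237)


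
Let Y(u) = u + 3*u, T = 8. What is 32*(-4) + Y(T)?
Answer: -96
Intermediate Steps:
Y(u) = 4*u
32*(-4) + Y(T) = 32*(-4) + 4*8 = -128 + 32 = -96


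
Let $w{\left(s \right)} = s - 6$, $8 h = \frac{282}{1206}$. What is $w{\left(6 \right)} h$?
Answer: $0$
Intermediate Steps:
$h = \frac{47}{1608}$ ($h = \frac{282 \cdot \frac{1}{1206}}{8} = \frac{1}{8} \cdot \frac{47}{201} = \frac{47}{1608} \approx 0.029229$)
$w{\left(s \right)} = -6 + s$
$w{\left(6 \right)} h = \left(-6 + 6\right) \frac{47}{1608} = 0 \cdot \frac{47}{1608} = 0$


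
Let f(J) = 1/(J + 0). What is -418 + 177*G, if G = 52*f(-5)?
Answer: -11294/5 ≈ -2258.8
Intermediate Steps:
f(J) = 1/J
G = -52/5 (G = 52/(-5) = 52*(-⅕) = -52/5 ≈ -10.400)
-418 + 177*G = -418 + 177*(-52/5) = -418 - 9204/5 = -11294/5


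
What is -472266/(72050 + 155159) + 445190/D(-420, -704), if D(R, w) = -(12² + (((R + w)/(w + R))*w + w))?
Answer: 50277115243/143596088 ≈ 350.13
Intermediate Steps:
D(R, w) = -144 - 2*w (D(R, w) = -(144 + (((R + w)/(R + w))*w + w)) = -(144 + (1*w + w)) = -(144 + (w + w)) = -(144 + 2*w) = -144 - 2*w)
-472266/(72050 + 155159) + 445190/D(-420, -704) = -472266/(72050 + 155159) + 445190/(-144 - 2*(-704)) = -472266/227209 + 445190/(-144 + 1408) = -472266*1/227209 + 445190/1264 = -472266/227209 + 445190*(1/1264) = -472266/227209 + 222595/632 = 50277115243/143596088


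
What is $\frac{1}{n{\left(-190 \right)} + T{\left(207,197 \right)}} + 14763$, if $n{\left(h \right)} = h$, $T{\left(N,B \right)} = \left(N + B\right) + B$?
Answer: $\frac{6067594}{411} \approx 14763.0$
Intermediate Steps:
$T{\left(N,B \right)} = N + 2 B$ ($T{\left(N,B \right)} = \left(B + N\right) + B = N + 2 B$)
$\frac{1}{n{\left(-190 \right)} + T{\left(207,197 \right)}} + 14763 = \frac{1}{-190 + \left(207 + 2 \cdot 197\right)} + 14763 = \frac{1}{-190 + \left(207 + 394\right)} + 14763 = \frac{1}{-190 + 601} + 14763 = \frac{1}{411} + 14763 = \frac{6067594}{411}$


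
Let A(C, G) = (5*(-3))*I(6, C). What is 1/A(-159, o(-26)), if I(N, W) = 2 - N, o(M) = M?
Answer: 1/60 ≈ 0.016667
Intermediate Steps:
A(C, G) = 60 (A(C, G) = (5*(-3))*(2 - 1*6) = -15*(2 - 6) = -15*(-4) = 60)
1/A(-159, o(-26)) = 1/60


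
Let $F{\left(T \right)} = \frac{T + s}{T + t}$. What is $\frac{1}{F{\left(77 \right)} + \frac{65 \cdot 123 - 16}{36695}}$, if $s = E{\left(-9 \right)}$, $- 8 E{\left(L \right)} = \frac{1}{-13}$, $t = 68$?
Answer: $\frac{22134424}{16568543} \approx 1.3359$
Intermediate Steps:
$E{\left(L \right)} = \frac{1}{104}$ ($E{\left(L \right)} = - \frac{1}{8 \left(-13\right)} = \left(- \frac{1}{8}\right) \left(- \frac{1}{13}\right) = \frac{1}{104}$)
$s = \frac{1}{104} \approx 0.0096154$
$F{\left(T \right)} = \frac{\frac{1}{104} + T}{68 + T}$ ($F{\left(T \right)} = \frac{T + \frac{1}{104}}{T + 68} = \frac{\frac{1}{104} + T}{68 + T}$)
$\frac{1}{F{\left(77 \right)} + \frac{65 \cdot 123 - 16}{36695}} = \frac{1}{\frac{\frac{1}{104} + 77}{68 + 77} + \frac{65 \cdot 123 - 16}{36695}} = \frac{1}{\frac{1}{145} \cdot \frac{8009}{104} + \left(7995 - 16\right) \frac{1}{36695}} = \frac{1}{\frac{1}{145} \cdot \frac{8009}{104} + 7979 \cdot \frac{1}{36695}} = \frac{1}{\frac{8009}{15080} + \frac{7979}{36695}} = \frac{1}{\frac{16568543}{22134424}} = \frac{22134424}{16568543}$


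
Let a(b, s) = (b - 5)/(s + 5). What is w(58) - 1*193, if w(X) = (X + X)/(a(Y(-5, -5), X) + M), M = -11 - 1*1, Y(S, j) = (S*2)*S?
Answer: -16059/79 ≈ -203.28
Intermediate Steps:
Y(S, j) = 2*S² (Y(S, j) = (2*S)*S = 2*S²)
a(b, s) = (-5 + b)/(5 + s)
M = -12 (M = -11 - 1 = -12)
w(X) = 2*X/(-12 + 45/(5 + X)) (w(X) = (X + X)/((-5 + 2*(-5)²)/(5 + X) - 12) = (2*X)/((-5 + 2*25)/(5 + X) - 12) = (2*X)/((-5 + 50)/(5 + X) - 12) = (2*X)/(45/(5 + X) - 12) = (2*X)/(-12 + 45/(5 + X)) = 2*X/(-12 + 45/(5 + X)))
w(58) - 1*193 = -2*58*(5 + 58)/(15 + 12*58) - 1*193 = -2*58*63/(15 + 696) - 193 = -2*58*63/711 - 193 = -2*58*1/711*63 - 193 = -812/79 - 193 = -16059/79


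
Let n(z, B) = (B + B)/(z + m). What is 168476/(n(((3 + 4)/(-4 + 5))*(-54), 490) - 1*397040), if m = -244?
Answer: -3742574/8819995 ≈ -0.42433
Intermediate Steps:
n(z, B) = 2*B/(-244 + z) (n(z, B) = (B + B)/(z - 244) = (2*B)/(-244 + z) = 2*B/(-244 + z))
168476/(n(((3 + 4)/(-4 + 5))*(-54), 490) - 1*397040) = 168476/(2*490/(-244 + ((3 + 4)/(-4 + 5))*(-54)) - 1*397040) = 168476/(2*490/(-244 + (7/1)*(-54)) - 397040) = 168476/(2*490/(-244 + (7*1)*(-54)) - 397040) = 168476/(2*490/(-244 + 7*(-54)) - 397040) = 168476/(2*490/(-244 - 378) - 397040) = 168476/(2*490/(-622) - 397040) = 168476/(2*490*(-1/622) - 397040) = 168476/(-490/311 - 397040) = 168476/(-123479930/311) = 168476*(-311/123479930) = -3742574/8819995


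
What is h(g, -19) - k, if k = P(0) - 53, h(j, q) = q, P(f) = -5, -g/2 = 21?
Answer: 39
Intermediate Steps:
g = -42 (g = -2*21 = -42)
k = -58 (k = -5 - 53 = -58)
h(g, -19) - k = -19 - 1*(-58) = -19 + 58 = 39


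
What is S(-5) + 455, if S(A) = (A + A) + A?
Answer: 440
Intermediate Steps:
S(A) = 3*A (S(A) = 2*A + A = 3*A)
S(-5) + 455 = 3*(-5) + 455 = -15 + 455 = 440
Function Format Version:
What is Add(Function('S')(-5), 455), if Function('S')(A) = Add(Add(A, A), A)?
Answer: 440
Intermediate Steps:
Function('S')(A) = Mul(3, A) (Function('S')(A) = Add(Mul(2, A), A) = Mul(3, A))
Add(Function('S')(-5), 455) = Add(Mul(3, -5), 455) = Add(-15, 455) = 440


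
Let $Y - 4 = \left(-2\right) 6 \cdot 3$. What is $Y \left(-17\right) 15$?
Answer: $8160$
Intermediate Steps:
$Y = -32$ ($Y = 4 + \left(-2\right) 6 \cdot 3 = 4 - 36 = -32$)
$Y \left(-17\right) 15 = \left(-32\right) \left(-17\right) 15 = 544 \cdot 15 = 8160$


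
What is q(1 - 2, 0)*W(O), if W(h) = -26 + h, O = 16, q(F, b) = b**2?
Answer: 0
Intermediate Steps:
q(1 - 2, 0)*W(O) = 0**2*(-26 + 16) = 0*(-10) = 0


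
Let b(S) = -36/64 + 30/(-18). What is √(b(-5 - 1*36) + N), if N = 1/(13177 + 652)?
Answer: I*√61386446985/165948 ≈ 1.493*I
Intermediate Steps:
b(S) = -107/48 (b(S) = -36*1/64 + 30*(-1/18) = -9/16 - 5/3 = -107/48)
N = 1/13829 ≈ 7.2312e-5
√(b(-5 - 1*36) + N) = √(-107/48 + 1/13829) = √(-1479655/663792) = I*√61386446985/165948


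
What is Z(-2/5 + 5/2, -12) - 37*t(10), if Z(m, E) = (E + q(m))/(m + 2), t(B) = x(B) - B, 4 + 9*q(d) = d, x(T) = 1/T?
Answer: 1340657/3690 ≈ 363.32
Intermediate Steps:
q(d) = -4/9 + d/9
t(B) = 1/B - B
Z(m, E) = (-4/9 + E + m/9)/(2 + m) (Z(m, E) = (E + (-4/9 + m/9))/(m + 2) = (-4/9 + E + m/9)/(2 + m))
Z(-2/5 + 5/2, -12) - 37*t(10) = (-4 + (-2/5 + 5/2) + 9*(-12))/(9*(2 + (-2/5 + 5/2))) - 37*(1/10 - 1*10) = (-4 + (-2*1/5 + 5*(1/2)) - 108)/(9*(2 + (-2*1/5 + 5*(1/2)))) - 37*(1/10 - 10) = (-4 + (-2/5 + 5/2) - 108)/(9*(2 + (-2/5 + 5/2))) - 37*(-99/10) = (-4 + 21/10 - 108)/(9*(2 + 21/10)) + 3663/10 = (1/9)*(-1099/10)/(41/10) + 3663/10 = (1/9)*(10/41)*(-1099/10) + 3663/10 = -1099/369 + 3663/10 = 1340657/3690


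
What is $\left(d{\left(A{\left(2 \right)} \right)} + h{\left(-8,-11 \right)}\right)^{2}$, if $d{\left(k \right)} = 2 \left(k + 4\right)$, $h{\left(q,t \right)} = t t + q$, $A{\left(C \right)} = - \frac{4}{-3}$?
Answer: $\frac{137641}{9} \approx 15293.0$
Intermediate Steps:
$A{\left(C \right)} = \frac{4}{3}$ ($A{\left(C \right)} = \left(-4\right) \left(- \frac{1}{3}\right) = \frac{4}{3}$)
$h{\left(q,t \right)} = q + t^{2}$ ($h{\left(q,t \right)} = t^{2} + q = q + t^{2}$)
$d{\left(k \right)} = 8 + 2 k$ ($d{\left(k \right)} = 2 \left(4 + k\right) = 8 + 2 k$)
$\left(d{\left(A{\left(2 \right)} \right)} + h{\left(-8,-11 \right)}\right)^{2} = \left(\left(8 + 2 \cdot \frac{4}{3}\right) - \left(8 - \left(-11\right)^{2}\right)\right)^{2} = \left(\left(8 + \frac{8}{3}\right) + \left(-8 + 121\right)\right)^{2} = \left(\frac{32}{3} + 113\right)^{2} = \left(\frac{371}{3}\right)^{2} = \frac{137641}{9}$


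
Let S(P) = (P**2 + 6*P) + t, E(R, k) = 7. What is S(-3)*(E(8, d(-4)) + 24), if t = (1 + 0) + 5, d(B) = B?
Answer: -93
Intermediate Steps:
t = 6 (t = 1 + 5 = 6)
S(P) = 6 + P**2 + 6*P (S(P) = (P**2 + 6*P) + 6 = 6 + P**2 + 6*P)
S(-3)*(E(8, d(-4)) + 24) = (6 + (-3)**2 + 6*(-3))*(7 + 24) = (6 + 9 - 18)*31 = -3*31 = -93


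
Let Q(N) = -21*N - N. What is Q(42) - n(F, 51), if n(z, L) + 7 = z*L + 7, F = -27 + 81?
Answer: -3678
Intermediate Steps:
F = 54
n(z, L) = L*z (n(z, L) = -7 + (z*L + 7) = -7 + (L*z + 7) = -7 + (7 + L*z) = L*z)
Q(N) = -22*N
Q(42) - n(F, 51) = -22*42 - 51*54 = -924 - 1*2754 = -924 - 2754 = -3678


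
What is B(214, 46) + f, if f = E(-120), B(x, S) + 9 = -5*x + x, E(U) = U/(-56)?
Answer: -6040/7 ≈ -862.86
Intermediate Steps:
E(U) = -U/56 (E(U) = U*(-1/56) = -U/56)
B(x, S) = -9 - 4*x (B(x, S) = -9 + (-5*x + x) = -9 - 4*x)
f = 15/7 (f = -1/56*(-120) = 15/7 ≈ 2.1429)
B(214, 46) + f = (-9 - 4*214) + 15/7 = (-9 - 856) + 15/7 = -865 + 15/7 = -6040/7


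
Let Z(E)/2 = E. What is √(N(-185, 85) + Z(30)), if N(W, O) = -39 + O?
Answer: √106 ≈ 10.296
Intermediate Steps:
Z(E) = 2*E
√(N(-185, 85) + Z(30)) = √((-39 + 85) + 2*30) = √(46 + 60) = √106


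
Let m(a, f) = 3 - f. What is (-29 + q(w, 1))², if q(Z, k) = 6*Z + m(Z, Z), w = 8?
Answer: 196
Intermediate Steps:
q(Z, k) = 3 + 5*Z (q(Z, k) = 6*Z + (3 - Z) = 3 + 5*Z)
(-29 + q(w, 1))² = (-29 + (3 + 5*8))² = (-29 + (3 + 40))² = (-29 + 43)² = 14² = 196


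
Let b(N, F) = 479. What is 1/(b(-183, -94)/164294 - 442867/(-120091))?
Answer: 19730230754/72817914487 ≈ 0.27095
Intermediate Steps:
1/(b(-183, -94)/164294 - 442867/(-120091)) = 1/(479/164294 - 442867/(-120091)) = 1/(479*(1/164294) - 442867*(-1/120091)) = 1/(479/164294 + 442867/120091) = 1/(72817914487/19730230754) = 19730230754/72817914487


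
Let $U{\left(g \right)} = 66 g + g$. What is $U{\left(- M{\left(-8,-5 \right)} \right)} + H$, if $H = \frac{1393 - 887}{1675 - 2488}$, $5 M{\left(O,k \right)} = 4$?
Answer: $- \frac{220414}{4065} \approx -54.222$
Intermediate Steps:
$M{\left(O,k \right)} = \frac{4}{5}$ ($M{\left(O,k \right)} = \frac{1}{5} \cdot 4 = \frac{4}{5}$)
$H = - \frac{506}{813}$ ($H = \frac{506}{-813} = 506 \left(- \frac{1}{813}\right) = - \frac{506}{813} \approx -0.62239$)
$U{\left(g \right)} = 67 g$
$U{\left(- M{\left(-8,-5 \right)} \right)} + H = 67 \left(\left(-1\right) \frac{4}{5}\right) - \frac{506}{813} = 67 \left(- \frac{4}{5}\right) - \frac{506}{813} = - \frac{268}{5} - \frac{506}{813} = - \frac{220414}{4065}$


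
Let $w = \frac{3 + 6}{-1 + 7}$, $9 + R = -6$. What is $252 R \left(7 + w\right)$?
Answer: $-32130$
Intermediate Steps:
$R = -15$ ($R = -9 - 6 = -15$)
$w = \frac{3}{2}$ ($w = \frac{9}{6} = 9 \cdot \frac{1}{6} = \frac{3}{2} \approx 1.5$)
$252 R \left(7 + w\right) = 252 \left(- 15 \left(7 + \frac{3}{2}\right)\right) = 252 \left(\left(-15\right) \frac{17}{2}\right) = 252 \left(- \frac{255}{2}\right) = -32130$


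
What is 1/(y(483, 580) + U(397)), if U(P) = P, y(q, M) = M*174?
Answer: 1/101317 ≈ 9.8700e-6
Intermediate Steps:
y(q, M) = 174*M
1/(y(483, 580) + U(397)) = 1/(174*580 + 397) = 1/(100920 + 397) = 1/101317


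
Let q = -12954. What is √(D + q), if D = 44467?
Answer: √31513 ≈ 177.52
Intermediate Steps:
√(D + q) = √(44467 - 12954) = √31513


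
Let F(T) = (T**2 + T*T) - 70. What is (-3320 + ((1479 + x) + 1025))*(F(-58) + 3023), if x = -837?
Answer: -16002693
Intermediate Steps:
F(T) = -70 + 2*T**2 (F(T) = (T**2 + T**2) - 70 = 2*T**2 - 70 = -70 + 2*T**2)
(-3320 + ((1479 + x) + 1025))*(F(-58) + 3023) = (-3320 + ((1479 - 837) + 1025))*((-70 + 2*(-58)**2) + 3023) = (-3320 + (642 + 1025))*((-70 + 2*3364) + 3023) = (-3320 + 1667)*((-70 + 6728) + 3023) = -1653*(6658 + 3023) = -1653*9681 = -16002693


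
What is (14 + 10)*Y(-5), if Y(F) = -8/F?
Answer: 192/5 ≈ 38.400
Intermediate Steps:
(14 + 10)*Y(-5) = (14 + 10)*(-8/(-5)) = 24*(-8*(-⅕)) = 24*(8/5) = 192/5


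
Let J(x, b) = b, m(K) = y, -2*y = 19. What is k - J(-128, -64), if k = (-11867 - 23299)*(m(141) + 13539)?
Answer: -475778333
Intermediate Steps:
y = -19/2 (y = -½*19 = -19/2 ≈ -9.5000)
m(K) = -19/2
k = -475778397 (k = (-11867 - 23299)*(-19/2 + 13539) = -35166*27059/2 = -475778397)
k - J(-128, -64) = -475778397 - 1*(-64) = -475778397 + 64 = -475778333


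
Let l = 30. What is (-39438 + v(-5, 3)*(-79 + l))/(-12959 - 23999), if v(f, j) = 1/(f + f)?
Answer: 394331/369580 ≈ 1.0670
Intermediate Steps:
v(f, j) = 1/(2*f)
(-39438 + v(-5, 3)*(-79 + l))/(-12959 - 23999) = (-39438 + ((½)/(-5))*(-79 + 30))/(-12959 - 23999) = (-39438 + ((½)*(-⅕))*(-49))/(-36958) = (-39438 - ⅒*(-49))*(-1/36958) = (-39438 + 49/10)*(-1/36958) = -394331/10*(-1/36958) = 394331/369580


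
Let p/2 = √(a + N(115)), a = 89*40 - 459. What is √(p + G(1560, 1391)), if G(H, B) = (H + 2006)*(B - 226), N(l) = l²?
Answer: √(4154390 + 6*√1814) ≈ 2038.3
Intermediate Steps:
G(H, B) = (-226 + B)*(2006 + H) (G(H, B) = (2006 + H)*(-226 + B) = (-226 + B)*(2006 + H))
a = 3101 (a = 3560 - 459 = 3101)
p = 6*√1814 (p = 2*√(3101 + 115²) = 2*√(3101 + 13225) = 2*√16326 = 2*(3*√1814) = 6*√1814 ≈ 255.55)
√(p + G(1560, 1391)) = √(6*√1814 + (-453356 - 226*1560 + 2006*1391 + 1391*1560)) = √(6*√1814 + (-453356 - 352560 + 2790346 + 2169960)) = √(6*√1814 + 4154390) = √(4154390 + 6*√1814)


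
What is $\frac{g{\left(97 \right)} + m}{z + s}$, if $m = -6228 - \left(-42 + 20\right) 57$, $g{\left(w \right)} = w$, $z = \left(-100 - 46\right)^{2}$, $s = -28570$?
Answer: $\frac{4877}{7254} \approx 0.67232$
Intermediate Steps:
$z = 21316$ ($z = \left(-146\right)^{2} = 21316$)
$m = -4974$ ($m = -6228 - \left(-22\right) 57 = -6228 - -1254 = -6228 + 1254 = -4974$)
$\frac{g{\left(97 \right)} + m}{z + s} = \frac{97 - 4974}{21316 - 28570} = - \frac{4877}{-7254} = \left(-4877\right) \left(- \frac{1}{7254}\right) = \frac{4877}{7254}$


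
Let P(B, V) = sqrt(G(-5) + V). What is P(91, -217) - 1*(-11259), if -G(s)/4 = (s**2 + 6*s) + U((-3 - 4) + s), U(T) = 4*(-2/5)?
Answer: 11259 + I*sqrt(4765)/5 ≈ 11259.0 + 13.806*I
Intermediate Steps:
U(T) = -8/5 (U(T) = 4*(-2*1/5) = 4*(-2/5) = -8/5)
G(s) = 32/5 - 24*s - 4*s**2 (G(s) = -4*((s**2 + 6*s) - 8/5) = -4*(-8/5 + s**2 + 6*s) = 32/5 - 24*s - 4*s**2)
P(B, V) = sqrt(132/5 + V) (P(B, V) = sqrt((32/5 - 24*(-5) - 4*(-5)**2) + V) = sqrt((32/5 + 120 - 4*25) + V) = sqrt((32/5 + 120 - 100) + V) = sqrt(132/5 + V))
P(91, -217) - 1*(-11259) = sqrt(660 + 25*(-217))/5 - 1*(-11259) = sqrt(660 - 5425)/5 + 11259 = sqrt(-4765)/5 + 11259 = (I*sqrt(4765))/5 + 11259 = I*sqrt(4765)/5 + 11259 = 11259 + I*sqrt(4765)/5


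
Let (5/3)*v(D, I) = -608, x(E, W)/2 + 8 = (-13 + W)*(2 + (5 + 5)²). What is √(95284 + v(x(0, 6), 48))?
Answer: 2*√593245/5 ≈ 308.09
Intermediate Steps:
x(E, W) = -2668 + 204*W (x(E, W) = -16 + 2*((-13 + W)*(2 + (5 + 5)²)) = -16 + 2*((-13 + W)*(2 + 10²)) = -16 + 2*((-13 + W)*(2 + 100)) = -16 + 2*((-13 + W)*102) = -16 + 2*(-1326 + 102*W) = -16 + (-2652 + 204*W) = -2668 + 204*W)
v(D, I) = -1824/5 (v(D, I) = (⅗)*(-608) = -1824/5)
√(95284 + v(x(0, 6), 48)) = √(95284 - 1824/5) = √(474596/5) = 2*√593245/5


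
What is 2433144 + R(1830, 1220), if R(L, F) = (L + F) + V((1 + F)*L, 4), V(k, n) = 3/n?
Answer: 9744779/4 ≈ 2.4362e+6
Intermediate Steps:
R(L, F) = ¾ + F + L (R(L, F) = (L + F) + 3/4 = (F + L) + 3*(¼) = (F + L) + ¾ = ¾ + F + L)
2433144 + R(1830, 1220) = 2433144 + (¾ + 1220 + 1830) = 2433144 + 12203/4 = 9744779/4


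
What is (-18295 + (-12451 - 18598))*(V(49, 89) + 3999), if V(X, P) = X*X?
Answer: -315801600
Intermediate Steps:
V(X, P) = X**2
(-18295 + (-12451 - 18598))*(V(49, 89) + 3999) = (-18295 + (-12451 - 18598))*(49**2 + 3999) = (-18295 - 31049)*(2401 + 3999) = -49344*6400 = -315801600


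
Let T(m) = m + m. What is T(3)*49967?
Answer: 299802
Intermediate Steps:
T(m) = 2*m
T(3)*49967 = (2*3)*49967 = 6*49967 = 299802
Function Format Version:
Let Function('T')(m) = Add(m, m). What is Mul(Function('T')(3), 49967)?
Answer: 299802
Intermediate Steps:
Function('T')(m) = Mul(2, m)
Mul(Function('T')(3), 49967) = Mul(Mul(2, 3), 49967) = Mul(6, 49967) = 299802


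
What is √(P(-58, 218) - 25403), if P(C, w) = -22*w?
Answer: I*√30199 ≈ 173.78*I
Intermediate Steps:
√(P(-58, 218) - 25403) = √(-22*218 - 25403) = √(-4796 - 25403) = √(-30199) = I*√30199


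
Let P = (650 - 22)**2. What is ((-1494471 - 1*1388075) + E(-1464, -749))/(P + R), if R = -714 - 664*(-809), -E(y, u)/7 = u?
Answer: -959101/310282 ≈ -3.0911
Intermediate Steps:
E(y, u) = -7*u
P = 394384 (P = 628**2 = 394384)
R = 536462 (R = -714 + 537176 = 536462)
((-1494471 - 1*1388075) + E(-1464, -749))/(P + R) = ((-1494471 - 1*1388075) - 7*(-749))/(394384 + 536462) = ((-1494471 - 1388075) + 5243)/930846 = (-2882546 + 5243)*(1/930846) = -2877303*1/930846 = -959101/310282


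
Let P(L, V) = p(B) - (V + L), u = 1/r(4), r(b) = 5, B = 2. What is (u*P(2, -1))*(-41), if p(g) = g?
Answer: -41/5 ≈ -8.2000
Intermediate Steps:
u = 1/5 ≈ 0.20000
P(L, V) = 2 - L - V (P(L, V) = 2 - (V + L) = 2 - (L + V) = 2 + (-L - V) = 2 - L - V)
(u*P(2, -1))*(-41) = ((2 - 1*2 - 1*(-1))/5)*(-41) = ((2 - 2 + 1)/5)*(-41) = ((1/5)*1)*(-41) = (1/5)*(-41) = -41/5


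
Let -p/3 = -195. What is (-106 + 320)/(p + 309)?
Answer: 107/447 ≈ 0.23937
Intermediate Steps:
p = 585 (p = -3*(-195) = 585)
(-106 + 320)/(p + 309) = (-106 + 320)/(585 + 309) = 214/894 = 214*(1/894) = 107/447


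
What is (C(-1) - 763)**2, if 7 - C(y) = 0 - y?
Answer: 573049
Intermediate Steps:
C(y) = 7 + y (C(y) = 7 - (0 - y) = 7 - (-1)*y = 7 + y)
(C(-1) - 763)**2 = ((7 - 1) - 763)**2 = (6 - 763)**2 = (-757)**2 = 573049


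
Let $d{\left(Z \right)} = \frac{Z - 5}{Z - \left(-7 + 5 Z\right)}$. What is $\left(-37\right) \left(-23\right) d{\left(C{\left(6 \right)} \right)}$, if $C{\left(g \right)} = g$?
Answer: $- \frac{851}{17} \approx -50.059$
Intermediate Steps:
$d{\left(Z \right)} = \frac{-5 + Z}{7 - 4 Z}$ ($d{\left(Z \right)} = \frac{-5 + Z}{Z - \left(-7 + 5 Z\right)} = \frac{-5 + Z}{7 - 4 Z}$)
$\left(-37\right) \left(-23\right) d{\left(C{\left(6 \right)} \right)} = \left(-37\right) \left(-23\right) \frac{5 - 6}{-7 + 4 \cdot 6} = 851 \frac{5 - 6}{-7 + 24} = 851 \cdot \frac{1}{17} \left(-1\right) = 851 \left(- \frac{1}{17}\right) = - \frac{851}{17}$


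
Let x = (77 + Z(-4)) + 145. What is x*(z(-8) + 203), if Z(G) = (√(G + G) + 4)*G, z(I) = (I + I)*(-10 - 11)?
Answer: 111034 - 4312*I*√2 ≈ 1.1103e+5 - 6098.1*I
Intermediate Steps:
z(I) = -42*I (z(I) = (2*I)*(-21) = -42*I)
Z(G) = G*(4 + √2*√G) (Z(G) = (√(2*G) + 4)*G = (√2*√G + 4)*G = (4 + √2*√G)*G = G*(4 + √2*√G))
x = 206 - 8*I*√2 (x = (77 + (4*(-4) + √2*(-4)^(3/2))) + 145 = (77 + (-16 + √2*(-8*I))) + 145 = (77 + (-16 - 8*I*√2)) + 145 = (61 - 8*I*√2) + 145 = 206 - 8*I*√2 ≈ 206.0 - 11.314*I)
x*(z(-8) + 203) = (206 - 8*I*√2)*(-42*(-8) + 203) = (206 - 8*I*√2)*(336 + 203) = (206 - 8*I*√2)*539 = 111034 - 4312*I*√2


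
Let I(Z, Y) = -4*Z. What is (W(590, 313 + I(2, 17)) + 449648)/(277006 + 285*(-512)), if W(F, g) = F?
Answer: 225119/65543 ≈ 3.4347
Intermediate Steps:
(W(590, 313 + I(2, 17)) + 449648)/(277006 + 285*(-512)) = (590 + 449648)/(277006 + 285*(-512)) = 450238/(277006 - 145920) = 450238/131086 = 450238*(1/131086) = 225119/65543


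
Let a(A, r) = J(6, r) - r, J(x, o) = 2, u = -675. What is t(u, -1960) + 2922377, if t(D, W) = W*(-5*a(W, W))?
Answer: 22149977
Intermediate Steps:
a(A, r) = 2 - r
t(D, W) = W*(-10 + 5*W) (t(D, W) = W*(-5*(2 - W)) = W*(-10 + 5*W))
t(u, -1960) + 2922377 = 5*(-1960)*(-2 - 1960) + 2922377 = 5*(-1960)*(-1962) + 2922377 = 19227600 + 2922377 = 22149977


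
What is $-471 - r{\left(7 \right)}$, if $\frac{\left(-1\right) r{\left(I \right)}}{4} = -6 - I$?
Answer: $-523$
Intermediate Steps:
$r{\left(I \right)} = 24 + 4 I$ ($r{\left(I \right)} = - 4 \left(-6 - I\right) = 24 + 4 I$)
$-471 - r{\left(7 \right)} = -471 - \left(24 + 4 \cdot 7\right) = -471 - \left(24 + 28\right) = -471 - 52 = -523$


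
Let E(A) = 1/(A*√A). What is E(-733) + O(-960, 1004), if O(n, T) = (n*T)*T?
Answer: -967695360 + I*√733/537289 ≈ -9.677e+8 + 5.039e-5*I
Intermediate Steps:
O(n, T) = n*T² (O(n, T) = (T*n)*T = n*T²)
E(A) = A^(-3/2) (E(A) = 1/(A^(3/2)) = A^(-3/2))
E(-733) + O(-960, 1004) = (-733)^(-3/2) - 960*1004² = I*√733/537289 - 960*1008016 = I*√733/537289 - 967695360 = -967695360 + I*√733/537289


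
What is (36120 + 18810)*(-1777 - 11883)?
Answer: -750343800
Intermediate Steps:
(36120 + 18810)*(-1777 - 11883) = 54930*(-13660) = -750343800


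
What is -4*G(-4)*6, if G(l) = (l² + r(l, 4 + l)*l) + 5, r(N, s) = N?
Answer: -888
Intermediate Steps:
G(l) = 5 + 2*l² (G(l) = (l² + l*l) + 5 = (l² + l²) + 5 = 2*l² + 5 = 5 + 2*l²)
-4*G(-4)*6 = -4*(5 + 2*(-4)²)*6 = -4*(5 + 2*16)*6 = -4*(5 + 32)*6 = -4*37*6 = -148*6 = -888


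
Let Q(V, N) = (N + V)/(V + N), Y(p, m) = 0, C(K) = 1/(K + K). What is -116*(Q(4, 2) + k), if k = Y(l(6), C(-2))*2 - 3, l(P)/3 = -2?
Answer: 232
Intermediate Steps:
l(P) = -6 (l(P) = 3*(-2) = -6)
C(K) = 1/(2*K)
Q(V, N) = 1 (Q(V, N) = (N + V)/(N + V) = 1)
k = -3 (k = 0*2 - 3 = 0 - 3 = -3)
-116*(Q(4, 2) + k) = -116*(1 - 3) = -116*(-2) = 232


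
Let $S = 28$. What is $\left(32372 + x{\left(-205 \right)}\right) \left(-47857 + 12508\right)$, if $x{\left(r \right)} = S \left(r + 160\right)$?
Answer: $-1099778088$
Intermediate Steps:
$x{\left(r \right)} = 4480 + 28 r$ ($x{\left(r \right)} = 28 \left(r + 160\right) = 28 \left(160 + r\right) = 4480 + 28 r$)
$\left(32372 + x{\left(-205 \right)}\right) \left(-47857 + 12508\right) = \left(32372 + \left(4480 + 28 \left(-205\right)\right)\right) \left(-47857 + 12508\right) = \left(32372 + \left(4480 - 5740\right)\right) \left(-35349\right) = \left(32372 - 1260\right) \left(-35349\right) = 31112 \left(-35349\right) = -1099778088$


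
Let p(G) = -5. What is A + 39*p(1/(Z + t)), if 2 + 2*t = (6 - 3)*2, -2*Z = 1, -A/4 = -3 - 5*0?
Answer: -183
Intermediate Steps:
A = 12 (A = -4*(-3 - 5*0) = -4*(-3 + 0) = -4*(-3) = 12)
Z = -½ (Z = -½*1 = -½ ≈ -0.50000)
t = 2 (t = -1 + ((6 - 3)*2)/2 = -1 + (3*2)/2 = -1 + (½)*6 = -1 + 3 = 2)
A + 39*p(1/(Z + t)) = 12 + 39*(-5) = 12 - 195 = -183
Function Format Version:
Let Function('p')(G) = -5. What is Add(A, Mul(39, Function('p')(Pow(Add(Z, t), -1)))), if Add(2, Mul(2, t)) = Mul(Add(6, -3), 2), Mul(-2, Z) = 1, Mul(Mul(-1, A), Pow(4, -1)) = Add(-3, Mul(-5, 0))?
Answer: -183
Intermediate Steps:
A = 12 (A = Mul(-4, Add(-3, Mul(-5, 0))) = Mul(-4, Add(-3, 0)) = Mul(-4, -3) = 12)
Z = Rational(-1, 2) (Z = Mul(Rational(-1, 2), 1) = Rational(-1, 2) ≈ -0.50000)
t = 2 (t = Add(-1, Mul(Rational(1, 2), Mul(Add(6, -3), 2))) = Add(-1, Mul(Rational(1, 2), Mul(3, 2))) = Add(-1, Mul(Rational(1, 2), 6)) = Add(-1, 3) = 2)
Add(A, Mul(39, Function('p')(Pow(Add(Z, t), -1)))) = Add(12, Mul(39, -5)) = Add(12, -195) = -183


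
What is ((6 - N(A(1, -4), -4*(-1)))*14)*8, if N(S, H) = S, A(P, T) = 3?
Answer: 336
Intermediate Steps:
((6 - N(A(1, -4), -4*(-1)))*14)*8 = ((6 - 1*3)*14)*8 = ((6 - 3)*14)*8 = (3*14)*8 = 42*8 = 336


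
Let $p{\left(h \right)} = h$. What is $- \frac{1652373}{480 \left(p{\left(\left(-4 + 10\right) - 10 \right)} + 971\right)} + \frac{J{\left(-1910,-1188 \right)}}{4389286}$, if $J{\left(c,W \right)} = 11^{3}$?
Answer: $- \frac{109880604223}{30868651360} \approx -3.5596$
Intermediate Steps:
$J{\left(c,W \right)} = 1331$
$- \frac{1652373}{480 \left(p{\left(\left(-4 + 10\right) - 10 \right)} + 971\right)} + \frac{J{\left(-1910,-1188 \right)}}{4389286} = - \frac{1652373}{480 \left(\left(\left(-4 + 10\right) - 10\right) + 971\right)} + \frac{1331}{4389286} = - \frac{1652373}{480 \left(\left(6 - 10\right) + 971\right)} + 1331 \cdot \frac{1}{4389286} = - \frac{1652373}{480 \left(-4 + 971\right)} + \frac{121}{399026} = - \frac{1652373}{480 \cdot 967} + \frac{121}{399026} = - \frac{1652373}{464160} + \frac{121}{399026} = \left(-1652373\right) \frac{1}{464160} + \frac{121}{399026} = - \frac{550791}{154720} + \frac{121}{399026} = - \frac{109880604223}{30868651360}$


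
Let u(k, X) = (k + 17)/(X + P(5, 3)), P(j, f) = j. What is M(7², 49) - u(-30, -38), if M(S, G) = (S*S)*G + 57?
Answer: 3884285/33 ≈ 1.1771e+5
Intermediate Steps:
M(S, G) = 57 + G*S² (M(S, G) = S²*G + 57 = G*S² + 57 = 57 + G*S²)
u(k, X) = (17 + k)/(5 + X) (u(k, X) = (k + 17)/(X + 5) = (17 + k)/(5 + X))
M(7², 49) - u(-30, -38) = (57 + 49*(7²)²) - (17 - 30)/(5 - 38) = (57 + 49*49²) - (-13)/(-33) = (57 + 49*2401) - (-1)*(-13)/33 = (57 + 117649) - 1*13/33 = 117706 - 13/33 = 3884285/33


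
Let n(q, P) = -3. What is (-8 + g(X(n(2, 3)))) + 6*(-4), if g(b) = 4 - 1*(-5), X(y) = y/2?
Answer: -23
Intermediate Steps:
X(y) = y/2 (X(y) = y*(1/2) = y/2)
g(b) = 9 (g(b) = 4 + 5 = 9)
(-8 + g(X(n(2, 3)))) + 6*(-4) = (-8 + 9) + 6*(-4) = 1 - 24 = -23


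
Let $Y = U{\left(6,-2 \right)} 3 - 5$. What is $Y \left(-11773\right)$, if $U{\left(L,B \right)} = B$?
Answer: $129503$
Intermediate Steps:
$Y = -11$ ($Y = \left(-2\right) 3 - 5 = -6 - 5 = -11$)
$Y \left(-11773\right) = \left(-11\right) \left(-11773\right) = 129503$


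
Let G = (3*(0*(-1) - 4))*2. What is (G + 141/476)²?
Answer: 127306089/226576 ≈ 561.87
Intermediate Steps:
G = -24 (G = (3*(0 - 4))*2 = (3*(-4))*2 = -12*2 = -24)
(G + 141/476)² = (-24 + 141/476)² = (-11283/476)² = 127306089/226576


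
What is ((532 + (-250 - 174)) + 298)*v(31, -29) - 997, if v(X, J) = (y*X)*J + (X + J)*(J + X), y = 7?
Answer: -2554331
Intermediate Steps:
v(X, J) = (J + X)**2 + 7*J*X (v(X, J) = (7*X)*J + (X + J)*(J + X) = 7*J*X + (J + X)*(J + X) = 7*J*X + (J + X)**2 = (J + X)**2 + 7*J*X)
((532 + (-250 - 174)) + 298)*v(31, -29) - 997 = ((532 + (-250 - 174)) + 298)*((-29 + 31)**2 + 7*(-29)*31) - 997 = ((532 - 424) + 298)*(2**2 - 6293) - 997 = (108 + 298)*(4 - 6293) - 997 = 406*(-6289) - 997 = -2553334 - 997 = -2554331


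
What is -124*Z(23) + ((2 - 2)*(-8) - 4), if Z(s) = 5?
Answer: -624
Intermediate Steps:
-124*Z(23) + ((2 - 2)*(-8) - 4) = -124*5 + ((2 - 2)*(-8) - 4) = -620 + (0*(-8) - 4) = -620 + (0 - 4) = -620 - 4 = -624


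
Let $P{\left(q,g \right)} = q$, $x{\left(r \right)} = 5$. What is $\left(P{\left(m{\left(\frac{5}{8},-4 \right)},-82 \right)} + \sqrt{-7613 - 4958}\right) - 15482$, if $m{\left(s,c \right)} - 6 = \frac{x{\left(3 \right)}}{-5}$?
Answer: $-15477 + i \sqrt{12571} \approx -15477.0 + 112.12 i$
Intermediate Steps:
$m{\left(s,c \right)} = 5$ ($m{\left(s,c \right)} = 6 + \frac{5}{-5} = 6 + 5 \left(- \frac{1}{5}\right) = 6 - 1 = 5$)
$\left(P{\left(m{\left(\frac{5}{8},-4 \right)},-82 \right)} + \sqrt{-7613 - 4958}\right) - 15482 = \left(5 + \sqrt{-7613 - 4958}\right) - 15482 = \left(5 + \sqrt{-12571}\right) - 15482 = \left(5 + i \sqrt{12571}\right) - 15482 = -15477 + i \sqrt{12571}$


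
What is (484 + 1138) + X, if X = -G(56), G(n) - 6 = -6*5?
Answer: 1646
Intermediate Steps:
G(n) = -24 (G(n) = 6 - 6*5 = 6 - 30 = -24)
X = 24 (X = -1*(-24) = 24)
(484 + 1138) + X = (484 + 1138) + 24 = 1622 + 24 = 1646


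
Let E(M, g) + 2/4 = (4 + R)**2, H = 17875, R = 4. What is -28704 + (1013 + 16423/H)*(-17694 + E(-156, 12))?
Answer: -29094973149/1625 ≈ -1.7905e+7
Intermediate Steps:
E(M, g) = 127/2 (E(M, g) = -1/2 + (4 + 4)**2 = -1/2 + 8**2 = -1/2 + 64 = 127/2)
-28704 + (1013 + 16423/H)*(-17694 + E(-156, 12)) = -28704 + (1013 + 16423/17875)*(-17694 + 127/2) = -28704 + (1013 + 16423*(1/17875))*(-35261/2) = -28704 + (1013 + 1493/1625)*(-35261/2) = -28704 + (1647618/1625)*(-35261/2) = -28704 - 29048329149/1625 = -29094973149/1625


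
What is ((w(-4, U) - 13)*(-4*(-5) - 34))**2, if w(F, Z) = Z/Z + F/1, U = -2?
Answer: 50176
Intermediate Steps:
w(F, Z) = 1 + F (w(F, Z) = 1 + F*1 = 1 + F)
((w(-4, U) - 13)*(-4*(-5) - 34))**2 = (((1 - 4) - 13)*(-4*(-5) - 34))**2 = ((-3 - 13)*(20 - 34))**2 = (-16*(-14))**2 = 224**2 = 50176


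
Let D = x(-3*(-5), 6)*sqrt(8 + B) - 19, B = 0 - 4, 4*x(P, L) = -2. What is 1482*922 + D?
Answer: 1366384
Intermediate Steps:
x(P, L) = -1/2 (x(P, L) = (1/4)*(-2) = -1/2)
B = -4
D = -20 (D = -sqrt(8 - 4)/2 - 19 = -sqrt(4)/2 - 19 = -1/2*2 - 19 = -1 - 19 = -20)
1482*922 + D = 1482*922 - 20 = 1366404 - 20 = 1366384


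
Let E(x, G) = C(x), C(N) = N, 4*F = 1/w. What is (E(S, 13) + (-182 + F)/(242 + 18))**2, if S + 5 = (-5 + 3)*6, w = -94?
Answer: 2994121504609/9557017600 ≈ 313.29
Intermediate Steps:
S = -17 (S = -5 + (-5 + 3)*6 = -5 - 2*6 = -5 - 12 = -17)
F = -1/376 (F = (1/4)/(-94) = (1/4)*(-1/94) = -1/376 ≈ -0.0026596)
E(x, G) = x
(E(S, 13) + (-182 + F)/(242 + 18))**2 = (-17 + (-182 - 1/376)/(242 + 18))**2 = (-17 - 68433/376/260)**2 = (-17 - 68433/376*1/260)**2 = (-17 - 68433/97760)**2 = (-1730353/97760)**2 = 2994121504609/9557017600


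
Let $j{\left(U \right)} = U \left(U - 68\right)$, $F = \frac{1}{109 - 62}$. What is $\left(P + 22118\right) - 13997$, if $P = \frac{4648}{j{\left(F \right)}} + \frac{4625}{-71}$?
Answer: $\frac{15471038}{3195} \approx 4842.3$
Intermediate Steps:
$F = \frac{1}{47} \approx 0.021277$
$j{\left(U \right)} = U \left(-68 + U\right)$
$P = - \frac{10475557}{3195}$ ($P = \frac{4648}{\frac{1}{47} \left(-68 + \frac{1}{47}\right)} + \frac{4625}{-71} = \frac{4648}{\frac{1}{47} \left(- \frac{3195}{47}\right)} + 4625 \left(- \frac{1}{71}\right) = \frac{4648}{- \frac{3195}{2209}} - \frac{4625}{71} = 4648 \left(- \frac{2209}{3195}\right) - \frac{4625}{71} = - \frac{10267432}{3195} - \frac{4625}{71} = - \frac{10475557}{3195} \approx -3278.7$)
$\left(P + 22118\right) - 13997 = \left(- \frac{10475557}{3195} + 22118\right) - 13997 = \frac{60191453}{3195} - 13997 = \frac{15471038}{3195}$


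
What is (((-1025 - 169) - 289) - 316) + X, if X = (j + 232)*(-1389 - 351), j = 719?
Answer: -1656539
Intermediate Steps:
X = -1654740 (X = (719 + 232)*(-1389 - 351) = 951*(-1740) = -1654740)
(((-1025 - 169) - 289) - 316) + X = (((-1025 - 169) - 289) - 316) - 1654740 = ((-1194 - 289) - 316) - 1654740 = (-1483 - 316) - 1654740 = -1799 - 1654740 = -1656539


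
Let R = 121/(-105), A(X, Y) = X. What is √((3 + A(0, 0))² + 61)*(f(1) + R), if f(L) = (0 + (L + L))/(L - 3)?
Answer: -226*√70/105 ≈ -18.008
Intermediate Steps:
f(L) = 2*L/(-3 + L) (f(L) = (0 + 2*L)/(-3 + L) = (2*L)/(-3 + L) = 2*L/(-3 + L))
R = -121/105 (R = 121*(-1/105) = -121/105 ≈ -1.1524)
√((3 + A(0, 0))² + 61)*(f(1) + R) = √((3 + 0)² + 61)*(2*1/(-3 + 1) - 121/105) = √(3² + 61)*(2*1/(-2) - 121/105) = √(9 + 61)*(2*1*(-½) - 121/105) = √70*(-1 - 121/105) = √70*(-226/105) = -226*√70/105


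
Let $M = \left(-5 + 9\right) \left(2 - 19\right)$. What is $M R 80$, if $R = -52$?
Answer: $282880$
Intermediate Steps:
$M = -68$ ($M = 4 \left(-17\right) = -68$)
$M R 80 = \left(-68\right) \left(-52\right) 80 = 3536 \cdot 80 = 282880$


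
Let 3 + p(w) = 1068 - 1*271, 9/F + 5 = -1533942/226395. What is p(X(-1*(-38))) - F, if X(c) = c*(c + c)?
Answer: 235419517/296213 ≈ 794.76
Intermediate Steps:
X(c) = 2*c² (X(c) = c*(2*c) = 2*c²)
F = -226395/296213 (F = 9/(-5 - 1533942/226395) = 9/(-5 - 1533942*1/226395) = 9/(-5 - 170438/25155) = 9/(-296213/25155) = 9*(-25155/296213) = -226395/296213 ≈ -0.76430)
p(w) = 794 (p(w) = -3 + (1068 - 1*271) = -3 + (1068 - 271) = -3 + 797 = 794)
p(X(-1*(-38))) - F = 794 - 1*(-226395/296213) = 794 + 226395/296213 = 235419517/296213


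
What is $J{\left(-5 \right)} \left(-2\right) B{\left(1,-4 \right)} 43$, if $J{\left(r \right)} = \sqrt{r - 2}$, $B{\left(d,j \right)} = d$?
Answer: $- 86 i \sqrt{7} \approx - 227.53 i$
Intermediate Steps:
$J{\left(r \right)} = \sqrt{-2 + r}$
$J{\left(-5 \right)} \left(-2\right) B{\left(1,-4 \right)} 43 = \sqrt{-2 - 5} \left(-2\right) 1 \cdot 43 = \sqrt{-7} \left(-2\right) 1 \cdot 43 = i \sqrt{7} \left(-2\right) 1 \cdot 43 = - 2 i \sqrt{7} \cdot 1 \cdot 43 = - 2 i \sqrt{7} \cdot 43 = - 86 i \sqrt{7}$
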